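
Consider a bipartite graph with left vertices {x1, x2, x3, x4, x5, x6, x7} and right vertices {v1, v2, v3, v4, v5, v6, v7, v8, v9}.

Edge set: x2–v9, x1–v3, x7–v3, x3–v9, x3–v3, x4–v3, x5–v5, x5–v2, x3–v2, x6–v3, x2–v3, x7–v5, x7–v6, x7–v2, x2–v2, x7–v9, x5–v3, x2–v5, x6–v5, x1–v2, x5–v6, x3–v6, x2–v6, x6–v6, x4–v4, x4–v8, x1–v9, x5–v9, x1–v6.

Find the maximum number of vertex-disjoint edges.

6

A valid assignment of size 6: x1→v3, x2→v5, x3→v2, x4→v4, x5→v9, x6→v6.
The set {x1, x2, x3, x5, x6, x7} has only 5 neighbours ({v2, v3, v5, v6, v9}), so by Hall's theorem at most 6 of the 7 left vertices can be matched.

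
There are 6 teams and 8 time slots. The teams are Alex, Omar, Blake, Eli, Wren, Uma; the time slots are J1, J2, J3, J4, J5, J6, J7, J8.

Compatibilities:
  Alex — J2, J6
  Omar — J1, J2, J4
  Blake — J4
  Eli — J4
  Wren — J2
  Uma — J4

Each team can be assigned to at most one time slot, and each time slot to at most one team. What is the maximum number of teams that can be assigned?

4

One maximum matching: Alex-J6, Omar-J1, Blake-J4, Wren-J2.
The set {Blake, Eli, Uma} has only 1 neighbour ({J4}), so by Hall's theorem at most 4 of the 6 teams can be matched.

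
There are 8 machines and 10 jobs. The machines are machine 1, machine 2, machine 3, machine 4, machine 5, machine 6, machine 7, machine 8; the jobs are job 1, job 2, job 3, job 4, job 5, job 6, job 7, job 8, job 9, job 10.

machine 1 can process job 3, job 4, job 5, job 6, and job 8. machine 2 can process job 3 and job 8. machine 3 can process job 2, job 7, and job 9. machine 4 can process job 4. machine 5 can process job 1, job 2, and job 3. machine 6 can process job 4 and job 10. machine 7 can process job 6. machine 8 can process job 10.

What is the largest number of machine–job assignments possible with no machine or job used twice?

For example, pair machine 1–job 5, machine 2–job 3, machine 3–job 9, machine 4–job 4, machine 5–job 2, machine 6–job 10, machine 7–job 6.
The set {machine 4, machine 6, machine 8} has only 2 neighbours ({job 10, job 4}), so by Hall's theorem at most 7 of the 8 machines can be matched.

7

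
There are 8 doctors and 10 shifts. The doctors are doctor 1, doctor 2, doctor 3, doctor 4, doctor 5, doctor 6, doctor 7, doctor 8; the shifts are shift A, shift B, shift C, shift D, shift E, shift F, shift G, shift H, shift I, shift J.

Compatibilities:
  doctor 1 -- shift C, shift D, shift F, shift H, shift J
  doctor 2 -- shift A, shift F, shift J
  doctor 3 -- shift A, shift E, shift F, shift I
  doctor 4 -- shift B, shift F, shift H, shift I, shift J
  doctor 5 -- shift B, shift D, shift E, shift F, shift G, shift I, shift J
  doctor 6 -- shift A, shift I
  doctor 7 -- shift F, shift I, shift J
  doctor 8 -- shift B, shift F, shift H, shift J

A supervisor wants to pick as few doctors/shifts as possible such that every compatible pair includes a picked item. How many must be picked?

8

{doctor 1, doctor 2, doctor 3, doctor 4, doctor 5, doctor 6, doctor 7, doctor 8} is a vertex cover of size 8: every edge has an endpoint in this set.
No smaller cover exists because doctor 1–shift D, doctor 2–shift A, doctor 3–shift E, doctor 4–shift B, doctor 5–shift G, doctor 6–shift I, doctor 7–shift F, doctor 8–shift J is a matching of size 8, and a cover must include an endpoint of each of these disjoint edges (König's theorem).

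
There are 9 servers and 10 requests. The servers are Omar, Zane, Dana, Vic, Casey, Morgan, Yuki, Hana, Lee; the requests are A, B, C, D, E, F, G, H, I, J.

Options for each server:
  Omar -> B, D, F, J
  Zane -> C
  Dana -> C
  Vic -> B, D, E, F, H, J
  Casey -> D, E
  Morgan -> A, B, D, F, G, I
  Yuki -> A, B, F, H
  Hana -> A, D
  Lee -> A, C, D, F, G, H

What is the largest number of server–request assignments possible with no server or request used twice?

8

For example, pair Omar→F, Zane→C, Vic→J, Casey→E, Morgan→A, Yuki→B, Hana→D, Lee→G.
The set {Zane, Dana} has only 1 neighbour ({C}), so by Hall's theorem at most 8 of the 9 servers can be matched.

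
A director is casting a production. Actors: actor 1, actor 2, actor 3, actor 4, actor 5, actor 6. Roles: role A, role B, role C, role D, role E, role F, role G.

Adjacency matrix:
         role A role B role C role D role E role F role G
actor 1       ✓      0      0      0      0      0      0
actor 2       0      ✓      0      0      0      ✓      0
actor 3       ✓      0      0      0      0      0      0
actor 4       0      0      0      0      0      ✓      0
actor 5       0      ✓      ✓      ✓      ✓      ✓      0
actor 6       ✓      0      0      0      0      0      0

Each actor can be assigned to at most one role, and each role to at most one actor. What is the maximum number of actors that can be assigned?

A valid assignment of size 4: actor 1→role A, actor 2→role B, actor 4→role F, actor 5→role C.
The set {actor 1, actor 3, actor 6} has only 1 neighbour ({role A}), so by Hall's theorem at most 4 of the 6 actors can be matched.

4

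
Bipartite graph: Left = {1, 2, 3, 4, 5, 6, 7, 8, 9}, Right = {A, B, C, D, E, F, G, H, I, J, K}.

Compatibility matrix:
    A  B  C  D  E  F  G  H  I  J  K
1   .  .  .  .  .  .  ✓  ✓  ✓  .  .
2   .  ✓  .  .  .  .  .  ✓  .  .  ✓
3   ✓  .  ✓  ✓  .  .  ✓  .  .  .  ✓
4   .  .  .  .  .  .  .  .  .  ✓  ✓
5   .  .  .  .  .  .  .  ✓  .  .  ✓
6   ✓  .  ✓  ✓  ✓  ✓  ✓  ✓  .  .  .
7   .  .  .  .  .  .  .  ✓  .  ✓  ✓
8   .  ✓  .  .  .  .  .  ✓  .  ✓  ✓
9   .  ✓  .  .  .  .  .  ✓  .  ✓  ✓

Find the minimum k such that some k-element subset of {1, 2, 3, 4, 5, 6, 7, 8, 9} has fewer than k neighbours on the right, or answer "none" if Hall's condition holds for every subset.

5

Take S = {2, 4, 5, 7, 8}. Its neighbourhood is {B, H, J, K}, so |N(S)| = 4 < |S| = 5.
Every subset of size less than 5 has at least as many neighbours as members, so 5 is the minimum.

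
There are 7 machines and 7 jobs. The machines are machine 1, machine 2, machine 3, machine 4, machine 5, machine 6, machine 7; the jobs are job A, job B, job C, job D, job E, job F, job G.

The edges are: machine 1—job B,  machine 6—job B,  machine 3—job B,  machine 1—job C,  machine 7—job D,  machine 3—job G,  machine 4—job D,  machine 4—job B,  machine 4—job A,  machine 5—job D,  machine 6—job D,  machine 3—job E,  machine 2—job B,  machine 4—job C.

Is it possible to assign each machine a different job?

The set {machine 2, machine 5, machine 6, machine 7} has only 2 neighbours ({job B, job D}), so by Hall's theorem at most 5 of the 7 machines can be matched.
Hence no matching covers every machine.

No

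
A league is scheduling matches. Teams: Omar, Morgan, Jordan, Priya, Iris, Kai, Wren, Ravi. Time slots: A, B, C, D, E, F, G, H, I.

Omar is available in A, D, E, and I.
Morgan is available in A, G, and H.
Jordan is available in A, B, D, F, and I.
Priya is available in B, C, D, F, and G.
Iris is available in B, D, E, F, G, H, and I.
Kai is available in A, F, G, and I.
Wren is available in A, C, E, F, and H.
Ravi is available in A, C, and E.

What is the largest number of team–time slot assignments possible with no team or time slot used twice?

8

A valid assignment of size 8: Omar→D, Morgan→H, Jordan→A, Priya→B, Iris→G, Kai→I, Wren→F, Ravi→E.
This saturates every team, so 8 is the maximum.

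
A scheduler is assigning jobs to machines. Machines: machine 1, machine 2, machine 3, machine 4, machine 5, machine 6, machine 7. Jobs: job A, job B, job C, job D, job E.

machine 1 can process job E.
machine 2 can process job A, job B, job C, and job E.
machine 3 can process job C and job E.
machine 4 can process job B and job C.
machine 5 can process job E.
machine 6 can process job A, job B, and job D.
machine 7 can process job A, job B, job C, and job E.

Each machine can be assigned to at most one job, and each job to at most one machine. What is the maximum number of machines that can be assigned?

For example, pair machine 1→job E, machine 2→job A, machine 3→job C, machine 4→job B, machine 6→job D.
The set {machine 1, machine 2, machine 3, machine 4, machine 5, machine 7} has only 4 neighbours ({job A, job B, job C, job E}), so by Hall's theorem at most 5 of the 7 machines can be matched.

5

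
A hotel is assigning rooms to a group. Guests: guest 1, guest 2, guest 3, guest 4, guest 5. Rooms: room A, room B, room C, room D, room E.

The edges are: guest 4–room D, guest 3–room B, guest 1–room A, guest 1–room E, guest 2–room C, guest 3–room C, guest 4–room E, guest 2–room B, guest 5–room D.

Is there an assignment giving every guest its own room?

One maximum matching: guest 1→room A, guest 2→room C, guest 3→room B, guest 4→room E, guest 5→room D.
All 5 guests are covered.

Yes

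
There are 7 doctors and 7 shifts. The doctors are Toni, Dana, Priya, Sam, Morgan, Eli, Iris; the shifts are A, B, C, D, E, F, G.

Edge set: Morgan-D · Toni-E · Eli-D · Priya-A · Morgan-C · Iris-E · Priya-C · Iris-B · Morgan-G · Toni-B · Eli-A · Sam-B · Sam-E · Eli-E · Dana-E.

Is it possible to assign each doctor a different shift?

The set {Toni, Dana, Sam, Iris} has only 2 neighbours ({B, E}), so by Hall's theorem at most 5 of the 7 doctors can be matched.
Hence no matching covers every doctor.

No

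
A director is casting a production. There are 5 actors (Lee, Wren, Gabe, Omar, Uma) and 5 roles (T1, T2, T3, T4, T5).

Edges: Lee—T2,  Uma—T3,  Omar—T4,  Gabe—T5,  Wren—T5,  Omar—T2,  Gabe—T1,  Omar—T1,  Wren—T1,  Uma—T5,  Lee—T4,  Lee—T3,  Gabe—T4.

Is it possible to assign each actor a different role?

Yes

A valid assignment of size 5: Lee–T3, Wren–T1, Gabe–T4, Omar–T2, Uma–T5.
All 5 actors are covered.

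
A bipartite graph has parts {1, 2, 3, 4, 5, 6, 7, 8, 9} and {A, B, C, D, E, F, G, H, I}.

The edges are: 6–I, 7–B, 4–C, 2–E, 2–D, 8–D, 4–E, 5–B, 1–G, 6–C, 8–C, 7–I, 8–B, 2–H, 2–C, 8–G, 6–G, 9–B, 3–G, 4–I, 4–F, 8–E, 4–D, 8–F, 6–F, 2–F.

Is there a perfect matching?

No

The set {1, 3, 5, 9} has only 2 neighbours ({B, G}), so by Hall's theorem at most 7 of the 9 left vertices can be matched.
Hence no matching covers every left vertex.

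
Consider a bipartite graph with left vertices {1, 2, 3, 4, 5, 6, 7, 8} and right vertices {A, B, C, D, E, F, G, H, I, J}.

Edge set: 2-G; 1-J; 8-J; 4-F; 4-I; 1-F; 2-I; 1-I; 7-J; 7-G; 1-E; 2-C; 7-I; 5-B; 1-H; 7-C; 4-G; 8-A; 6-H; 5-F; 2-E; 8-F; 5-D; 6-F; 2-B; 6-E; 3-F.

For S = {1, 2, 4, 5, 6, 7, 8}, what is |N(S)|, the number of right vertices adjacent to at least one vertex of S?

10

The union of neighbours of {1, 2, 4, 5, 6, 7, 8} is {A, B, C, D, E, F, G, H, I, J}, which has 10 elements.
Since |N(S)| = 10 ≥ |S| = 7, Hall's condition holds for this subset.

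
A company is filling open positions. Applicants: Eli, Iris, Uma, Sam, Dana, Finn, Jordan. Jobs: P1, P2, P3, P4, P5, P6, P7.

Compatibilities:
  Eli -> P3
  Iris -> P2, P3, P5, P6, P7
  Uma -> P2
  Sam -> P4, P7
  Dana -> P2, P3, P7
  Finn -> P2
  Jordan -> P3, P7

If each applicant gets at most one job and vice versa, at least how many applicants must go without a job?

2

One maximum matching: Eli→P3, Iris→P6, Uma→P2, Sam→P4, Dana→P7.
The set {Eli, Uma, Dana, Finn, Jordan} has only 3 neighbours ({P2, P3, P7}), so by Hall's theorem at most 5 of the 7 applicants can be matched.
That matches 5 of the 7, leaving 2 unmatched; no matching can do better.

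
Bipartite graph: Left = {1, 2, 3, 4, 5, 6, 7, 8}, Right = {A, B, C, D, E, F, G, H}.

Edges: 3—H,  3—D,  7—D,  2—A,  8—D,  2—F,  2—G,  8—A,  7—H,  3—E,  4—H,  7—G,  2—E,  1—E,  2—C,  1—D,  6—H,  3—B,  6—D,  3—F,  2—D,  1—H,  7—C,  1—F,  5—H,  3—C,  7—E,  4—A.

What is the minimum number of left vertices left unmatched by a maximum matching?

1

One maximum matching: 1–F, 2–E, 3–B, 4–A, 5–H, 6–D, 7–G.
The set {4, 5, 6, 8} has only 3 neighbours ({A, D, H}), so by Hall's theorem at most 7 of the 8 left vertices can be matched.
That matches 7 of the 8, leaving 1 unmatched; no matching can do better.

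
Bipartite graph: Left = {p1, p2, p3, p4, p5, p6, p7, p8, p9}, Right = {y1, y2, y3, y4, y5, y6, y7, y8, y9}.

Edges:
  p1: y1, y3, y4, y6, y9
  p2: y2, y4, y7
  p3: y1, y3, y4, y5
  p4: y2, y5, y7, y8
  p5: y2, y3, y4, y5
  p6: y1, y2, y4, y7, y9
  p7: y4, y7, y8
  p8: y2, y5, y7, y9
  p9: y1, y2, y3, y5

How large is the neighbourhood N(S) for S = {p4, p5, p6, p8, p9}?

8

The union of neighbours of {p4, p5, p6, p8, p9} is {y1, y2, y3, y4, y5, y7, y8, y9}, which has 8 elements.
Since |N(S)| = 8 ≥ |S| = 5, Hall's condition holds for this subset.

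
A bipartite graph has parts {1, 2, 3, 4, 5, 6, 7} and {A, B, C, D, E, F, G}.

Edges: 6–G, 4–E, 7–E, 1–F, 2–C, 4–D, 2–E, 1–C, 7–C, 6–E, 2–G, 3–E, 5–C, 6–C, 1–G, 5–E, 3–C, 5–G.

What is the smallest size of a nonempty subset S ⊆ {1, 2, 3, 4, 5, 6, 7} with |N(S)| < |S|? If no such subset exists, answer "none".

4

Take S = {2, 3, 5, 6}. Its neighbourhood is {C, E, G}, so |N(S)| = 3 < |S| = 4.
Every subset of size less than 4 has at least as many neighbours as members, so 4 is the minimum.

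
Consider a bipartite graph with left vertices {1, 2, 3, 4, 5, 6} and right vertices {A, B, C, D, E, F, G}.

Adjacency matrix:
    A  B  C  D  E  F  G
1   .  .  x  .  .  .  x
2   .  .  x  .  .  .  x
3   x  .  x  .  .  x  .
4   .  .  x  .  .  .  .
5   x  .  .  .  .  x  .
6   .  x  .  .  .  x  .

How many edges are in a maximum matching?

5

A valid assignment of size 5: 1-G, 2-C, 3-A, 5-F, 6-B.
The set {1, 2, 4} has only 2 neighbours ({C, G}), so by Hall's theorem at most 5 of the 6 left vertices can be matched.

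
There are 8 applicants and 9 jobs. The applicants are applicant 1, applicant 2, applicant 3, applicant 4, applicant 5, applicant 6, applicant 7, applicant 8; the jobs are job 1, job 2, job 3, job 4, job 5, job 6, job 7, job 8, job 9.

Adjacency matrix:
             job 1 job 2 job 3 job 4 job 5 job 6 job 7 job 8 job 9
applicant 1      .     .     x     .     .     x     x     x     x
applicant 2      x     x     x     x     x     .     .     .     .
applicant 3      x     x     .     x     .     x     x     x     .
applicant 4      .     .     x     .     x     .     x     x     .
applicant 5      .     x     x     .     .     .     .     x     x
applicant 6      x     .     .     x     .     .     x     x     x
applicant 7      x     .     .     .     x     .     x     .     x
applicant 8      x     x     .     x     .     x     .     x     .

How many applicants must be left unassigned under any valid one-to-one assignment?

0

One maximum matching: applicant 1→job 6, applicant 2→job 5, applicant 3→job 8, applicant 4→job 3, applicant 5→job 9, applicant 6→job 4, applicant 7→job 7, applicant 8→job 1.
All 8 applicants are matched, so no larger matching exists.
That matches 8 of the 8, leaving 0 unmatched; no matching can do better.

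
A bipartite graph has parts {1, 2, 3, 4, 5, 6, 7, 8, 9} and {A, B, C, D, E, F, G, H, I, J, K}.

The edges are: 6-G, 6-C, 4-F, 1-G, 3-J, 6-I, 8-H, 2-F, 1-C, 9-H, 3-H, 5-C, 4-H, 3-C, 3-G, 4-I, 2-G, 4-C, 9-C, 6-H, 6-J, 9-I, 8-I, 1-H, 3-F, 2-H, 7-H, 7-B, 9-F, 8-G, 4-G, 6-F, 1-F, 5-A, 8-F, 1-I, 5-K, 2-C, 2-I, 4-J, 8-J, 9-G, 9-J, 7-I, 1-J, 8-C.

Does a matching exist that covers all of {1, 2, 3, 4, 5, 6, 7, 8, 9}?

The set {1, 2, 3, 4, 6, 8, 9} has only 6 neighbours ({C, F, G, H, I, J}), so by Hall's theorem at most 8 of the 9 left vertices can be matched.
Hence no matching covers every left vertex.

No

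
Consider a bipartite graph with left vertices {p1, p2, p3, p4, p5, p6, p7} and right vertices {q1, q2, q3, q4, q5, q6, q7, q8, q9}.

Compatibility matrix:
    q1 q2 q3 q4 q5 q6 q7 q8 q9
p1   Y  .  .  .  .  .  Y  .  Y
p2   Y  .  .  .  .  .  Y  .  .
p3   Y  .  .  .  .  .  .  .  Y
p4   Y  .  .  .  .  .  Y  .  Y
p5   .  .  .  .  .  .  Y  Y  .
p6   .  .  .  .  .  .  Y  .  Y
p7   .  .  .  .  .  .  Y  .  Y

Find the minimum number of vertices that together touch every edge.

{p5, q1, q7, q9} is a vertex cover of size 4: every edge has an endpoint in this set.
No smaller cover exists because p1–q7, p2–q1, p3–q9, p5–q8 is a matching of size 4, and a cover must include an endpoint of each of these disjoint edges (König's theorem).

4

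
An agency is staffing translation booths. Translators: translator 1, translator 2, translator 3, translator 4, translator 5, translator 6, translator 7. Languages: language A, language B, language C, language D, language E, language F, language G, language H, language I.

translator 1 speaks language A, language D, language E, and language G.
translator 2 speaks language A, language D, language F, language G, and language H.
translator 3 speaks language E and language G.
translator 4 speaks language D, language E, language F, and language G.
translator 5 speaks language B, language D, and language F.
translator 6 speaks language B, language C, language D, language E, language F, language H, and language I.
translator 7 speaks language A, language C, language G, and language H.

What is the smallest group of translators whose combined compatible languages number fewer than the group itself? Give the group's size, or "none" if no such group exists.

none

A matching saturating every translator exists, for instance translator 1→language A, translator 2→language D, translator 3→language E, translator 4→language G, translator 5→language B, translator 6→language F, translator 7→language H.
By Hall's marriage theorem, this means |N(S)| ≥ |S| for every subset S, so no violating subset exists.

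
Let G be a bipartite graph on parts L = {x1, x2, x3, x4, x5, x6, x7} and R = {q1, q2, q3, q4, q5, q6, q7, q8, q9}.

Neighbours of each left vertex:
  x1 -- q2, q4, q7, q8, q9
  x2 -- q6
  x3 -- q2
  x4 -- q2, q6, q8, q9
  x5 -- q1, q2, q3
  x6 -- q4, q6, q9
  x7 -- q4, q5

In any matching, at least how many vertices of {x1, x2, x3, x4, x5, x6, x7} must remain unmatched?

A valid assignment of size 7: x1-q4, x2-q6, x3-q2, x4-q8, x5-q3, x6-q9, x7-q5.
All 7 left vertices are matched, so no larger matching exists.
That matches 7 of the 7, leaving 0 unmatched; no matching can do better.

0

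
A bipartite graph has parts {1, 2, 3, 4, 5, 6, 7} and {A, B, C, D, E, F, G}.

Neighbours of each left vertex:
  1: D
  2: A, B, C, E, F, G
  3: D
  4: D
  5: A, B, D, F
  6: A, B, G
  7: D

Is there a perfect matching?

The set {1, 3, 4, 7} has only 1 neighbour ({D}), so by Hall's theorem at most 4 of the 7 left vertices can be matched.
Hence no matching covers every left vertex.

No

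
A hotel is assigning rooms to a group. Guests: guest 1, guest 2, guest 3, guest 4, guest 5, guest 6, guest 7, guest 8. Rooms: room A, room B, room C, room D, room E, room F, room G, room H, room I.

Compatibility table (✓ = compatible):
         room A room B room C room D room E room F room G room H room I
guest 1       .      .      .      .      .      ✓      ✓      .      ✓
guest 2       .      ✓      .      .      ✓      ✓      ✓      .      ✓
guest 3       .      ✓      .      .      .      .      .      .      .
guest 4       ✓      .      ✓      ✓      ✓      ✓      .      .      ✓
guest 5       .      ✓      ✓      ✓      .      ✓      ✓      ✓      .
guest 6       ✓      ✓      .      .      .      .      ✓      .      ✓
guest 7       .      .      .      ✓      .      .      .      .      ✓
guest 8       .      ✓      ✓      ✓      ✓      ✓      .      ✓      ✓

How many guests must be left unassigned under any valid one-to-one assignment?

0

One maximum matching: guest 1–room G, guest 2–room E, guest 3–room B, guest 4–room C, guest 5–room F, guest 6–room A, guest 7–room D, guest 8–room I.
All 8 guests are matched, so no larger matching exists.
That matches 8 of the 8, leaving 0 unmatched; no matching can do better.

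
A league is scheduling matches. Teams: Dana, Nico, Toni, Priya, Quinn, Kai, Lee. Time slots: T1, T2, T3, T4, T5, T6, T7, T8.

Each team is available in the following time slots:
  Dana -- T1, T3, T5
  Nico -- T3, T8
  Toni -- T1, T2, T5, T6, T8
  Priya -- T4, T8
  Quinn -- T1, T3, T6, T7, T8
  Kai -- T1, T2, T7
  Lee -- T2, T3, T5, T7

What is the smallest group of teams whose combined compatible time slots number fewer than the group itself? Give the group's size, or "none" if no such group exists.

A matching saturating every team exists, for instance Dana→T1, Nico→T8, Toni→T5, Priya→T4, Quinn→T3, Kai→T2, Lee→T7.
By Hall's marriage theorem, this means |N(S)| ≥ |S| for every subset S, so no violating subset exists.

none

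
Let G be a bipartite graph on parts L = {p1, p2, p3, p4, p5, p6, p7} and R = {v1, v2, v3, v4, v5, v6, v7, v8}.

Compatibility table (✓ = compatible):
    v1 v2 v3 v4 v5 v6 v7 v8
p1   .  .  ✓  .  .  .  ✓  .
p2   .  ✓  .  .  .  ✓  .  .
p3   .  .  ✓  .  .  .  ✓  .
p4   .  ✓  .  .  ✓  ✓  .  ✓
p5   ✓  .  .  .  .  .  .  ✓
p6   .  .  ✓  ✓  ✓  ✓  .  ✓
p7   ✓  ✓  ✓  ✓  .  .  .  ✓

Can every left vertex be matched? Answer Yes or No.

A valid assignment of size 7: p1–v3, p2–v6, p3–v7, p4–v8, p5–v1, p6–v5, p7–v2.
All 7 left vertices are covered.

Yes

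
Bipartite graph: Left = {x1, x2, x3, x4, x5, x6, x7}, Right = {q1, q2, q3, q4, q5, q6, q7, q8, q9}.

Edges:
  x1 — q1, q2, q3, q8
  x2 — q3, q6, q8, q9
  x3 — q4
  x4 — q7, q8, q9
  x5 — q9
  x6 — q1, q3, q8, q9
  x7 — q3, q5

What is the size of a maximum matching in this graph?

7

A valid assignment of size 7: x1–q2, x2–q6, x3–q4, x4–q7, x5–q9, x6–q8, x7–q5.
All 7 left vertices are matched, so no larger matching exists.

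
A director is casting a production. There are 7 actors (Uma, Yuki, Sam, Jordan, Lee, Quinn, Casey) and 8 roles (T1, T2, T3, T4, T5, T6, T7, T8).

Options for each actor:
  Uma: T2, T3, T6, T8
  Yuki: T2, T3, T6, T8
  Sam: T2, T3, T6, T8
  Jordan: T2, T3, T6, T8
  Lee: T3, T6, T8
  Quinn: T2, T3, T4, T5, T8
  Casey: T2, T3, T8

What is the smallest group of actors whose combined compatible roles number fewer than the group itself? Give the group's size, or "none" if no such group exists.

5

Take S = {Uma, Yuki, Sam, Jordan, Lee}. Its neighbourhood is {T2, T3, T6, T8}, so |N(S)| = 4 < |S| = 5.
Every subset of size less than 5 has at least as many neighbours as members, so 5 is the minimum.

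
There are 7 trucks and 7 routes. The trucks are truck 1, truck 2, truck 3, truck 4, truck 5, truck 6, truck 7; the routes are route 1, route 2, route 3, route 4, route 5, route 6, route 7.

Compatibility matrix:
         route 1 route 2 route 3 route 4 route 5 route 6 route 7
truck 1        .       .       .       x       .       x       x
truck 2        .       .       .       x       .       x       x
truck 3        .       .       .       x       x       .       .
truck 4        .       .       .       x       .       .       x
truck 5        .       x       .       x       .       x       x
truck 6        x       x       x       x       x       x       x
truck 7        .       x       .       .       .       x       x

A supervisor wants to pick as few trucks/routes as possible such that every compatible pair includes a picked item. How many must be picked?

{truck 3, truck 6, route 2, route 4, route 6, route 7} is a vertex cover of size 6: every edge has an endpoint in this set.
No smaller cover exists because truck 1–route 4, truck 2–route 6, truck 3–route 5, truck 4–route 7, truck 5–route 2, truck 6–route 3 is a matching of size 6, and a cover must include an endpoint of each of these disjoint edges (König's theorem).

6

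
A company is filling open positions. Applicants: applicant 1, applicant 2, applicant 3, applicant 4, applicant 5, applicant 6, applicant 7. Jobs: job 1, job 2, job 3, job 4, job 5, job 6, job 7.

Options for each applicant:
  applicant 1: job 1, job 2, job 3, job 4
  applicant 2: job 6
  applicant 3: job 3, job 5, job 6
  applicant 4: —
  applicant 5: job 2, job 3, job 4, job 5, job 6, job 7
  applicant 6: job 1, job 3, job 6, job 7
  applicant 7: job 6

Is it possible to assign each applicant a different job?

The set {applicant 2, applicant 4, applicant 7} has only 1 neighbour ({job 6}), so by Hall's theorem at most 5 of the 7 applicants can be matched.
Hence no matching covers every applicant.

No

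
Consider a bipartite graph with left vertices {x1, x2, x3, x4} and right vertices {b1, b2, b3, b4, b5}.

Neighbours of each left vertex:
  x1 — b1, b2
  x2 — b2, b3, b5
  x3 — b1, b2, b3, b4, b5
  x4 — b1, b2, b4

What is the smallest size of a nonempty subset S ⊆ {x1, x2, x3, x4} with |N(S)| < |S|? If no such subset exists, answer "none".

A matching saturating every left vertex exists, for instance x1→b2, x2→b3, x3→b1, x4→b4.
By Hall's marriage theorem, this means |N(S)| ≥ |S| for every subset S, so no violating subset exists.

none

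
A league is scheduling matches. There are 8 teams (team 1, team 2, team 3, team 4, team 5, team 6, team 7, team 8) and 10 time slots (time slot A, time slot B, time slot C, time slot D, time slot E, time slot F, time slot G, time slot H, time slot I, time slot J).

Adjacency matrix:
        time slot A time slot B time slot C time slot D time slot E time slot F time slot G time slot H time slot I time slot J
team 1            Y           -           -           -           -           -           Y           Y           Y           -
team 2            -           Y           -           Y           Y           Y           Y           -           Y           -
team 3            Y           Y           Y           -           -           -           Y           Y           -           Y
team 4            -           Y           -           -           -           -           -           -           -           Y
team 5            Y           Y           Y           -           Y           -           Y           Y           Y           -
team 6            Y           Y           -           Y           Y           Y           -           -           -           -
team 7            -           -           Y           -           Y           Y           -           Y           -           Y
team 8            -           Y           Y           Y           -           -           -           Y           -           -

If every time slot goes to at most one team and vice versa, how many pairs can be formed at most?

A valid assignment of size 8: team 1-time slot I, team 2-time slot G, team 3-time slot C, team 4-time slot B, team 5-time slot E, team 6-time slot D, team 7-time slot J, team 8-time slot H.
All 8 teams are matched, so no larger matching exists.

8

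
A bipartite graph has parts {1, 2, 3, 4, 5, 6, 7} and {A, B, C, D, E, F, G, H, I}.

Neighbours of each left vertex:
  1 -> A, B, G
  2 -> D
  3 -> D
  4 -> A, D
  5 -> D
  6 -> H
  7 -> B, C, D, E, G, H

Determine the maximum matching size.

5

A valid assignment of size 5: 1-B, 2-D, 4-A, 6-H, 7-G.
The set {2, 3, 5} has only 1 neighbour ({D}), so by Hall's theorem at most 5 of the 7 left vertices can be matched.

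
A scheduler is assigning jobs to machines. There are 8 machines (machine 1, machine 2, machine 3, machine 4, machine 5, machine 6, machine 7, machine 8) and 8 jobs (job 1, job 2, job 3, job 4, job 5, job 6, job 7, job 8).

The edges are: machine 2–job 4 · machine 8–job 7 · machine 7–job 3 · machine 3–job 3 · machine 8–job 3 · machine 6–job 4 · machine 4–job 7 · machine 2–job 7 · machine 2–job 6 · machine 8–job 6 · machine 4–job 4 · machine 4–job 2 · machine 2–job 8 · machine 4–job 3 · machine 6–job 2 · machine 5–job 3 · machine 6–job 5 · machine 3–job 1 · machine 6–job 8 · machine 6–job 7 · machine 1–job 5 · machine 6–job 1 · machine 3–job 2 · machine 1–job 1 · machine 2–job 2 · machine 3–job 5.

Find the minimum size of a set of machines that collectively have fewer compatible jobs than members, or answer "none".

Take S = {machine 5, machine 7}. Its neighbourhood is {job 3}, so |N(S)| = 1 < |S| = 2.
No single vertex violates Hall's condition since each has at least one neighbour, so 2 is the minimum.

2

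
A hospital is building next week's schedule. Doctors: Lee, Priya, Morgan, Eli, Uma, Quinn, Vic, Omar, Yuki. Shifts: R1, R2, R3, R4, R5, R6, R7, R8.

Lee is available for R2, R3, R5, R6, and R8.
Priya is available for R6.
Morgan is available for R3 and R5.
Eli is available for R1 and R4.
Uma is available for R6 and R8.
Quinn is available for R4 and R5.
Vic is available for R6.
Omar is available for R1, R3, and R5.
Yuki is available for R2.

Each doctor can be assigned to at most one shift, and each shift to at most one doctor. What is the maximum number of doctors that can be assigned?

7

One maximum matching: Lee-R2, Priya-R6, Morgan-R3, Eli-R1, Uma-R8, Quinn-R4, Omar-R5.
The set {Lee, Priya, Morgan, Eli, Uma, Quinn, Vic, Omar, Yuki} has only 7 neighbours ({R1, R2, R3, R4, R5, R6, R8}), so by Hall's theorem at most 7 of the 9 doctors can be matched.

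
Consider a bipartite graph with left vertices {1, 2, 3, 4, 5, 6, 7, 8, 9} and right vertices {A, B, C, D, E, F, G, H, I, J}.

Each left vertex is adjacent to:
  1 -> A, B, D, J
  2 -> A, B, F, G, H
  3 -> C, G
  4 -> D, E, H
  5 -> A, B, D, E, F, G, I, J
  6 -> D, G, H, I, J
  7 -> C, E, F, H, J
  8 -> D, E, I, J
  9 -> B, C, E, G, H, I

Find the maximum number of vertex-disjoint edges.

A valid assignment of size 9: 1→B, 2→A, 3→C, 4→H, 5→F, 6→J, 7→E, 8→D, 9→G.
This saturates every left vertex, so 9 is the maximum.

9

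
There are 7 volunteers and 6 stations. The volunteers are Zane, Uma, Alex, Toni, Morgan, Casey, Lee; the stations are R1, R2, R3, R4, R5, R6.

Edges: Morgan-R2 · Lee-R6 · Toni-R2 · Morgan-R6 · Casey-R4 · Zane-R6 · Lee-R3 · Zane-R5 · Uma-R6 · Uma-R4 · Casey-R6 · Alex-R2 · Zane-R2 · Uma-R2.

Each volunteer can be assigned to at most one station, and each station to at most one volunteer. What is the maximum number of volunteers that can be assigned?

A valid assignment of size 5: Zane-R5, Uma-R4, Alex-R2, Morgan-R6, Lee-R3.
The set {Uma, Alex, Toni, Morgan, Casey} has only 3 neighbours ({R2, R4, R6}), so by Hall's theorem at most 5 of the 7 volunteers can be matched.

5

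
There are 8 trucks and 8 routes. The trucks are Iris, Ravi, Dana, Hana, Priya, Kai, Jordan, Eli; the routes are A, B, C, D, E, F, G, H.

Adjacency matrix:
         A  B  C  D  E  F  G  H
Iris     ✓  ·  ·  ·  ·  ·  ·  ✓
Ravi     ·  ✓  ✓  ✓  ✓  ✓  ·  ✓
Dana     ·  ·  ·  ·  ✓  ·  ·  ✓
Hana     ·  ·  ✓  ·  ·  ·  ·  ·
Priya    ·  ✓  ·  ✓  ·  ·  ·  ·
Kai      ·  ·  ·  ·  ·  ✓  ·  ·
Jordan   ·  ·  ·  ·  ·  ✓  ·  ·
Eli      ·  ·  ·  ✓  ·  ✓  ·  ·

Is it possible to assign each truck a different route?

No

The set {Kai, Jordan} has only 1 neighbour ({F}), so by Hall's theorem at most 7 of the 8 trucks can be matched.
Hence no matching covers every truck.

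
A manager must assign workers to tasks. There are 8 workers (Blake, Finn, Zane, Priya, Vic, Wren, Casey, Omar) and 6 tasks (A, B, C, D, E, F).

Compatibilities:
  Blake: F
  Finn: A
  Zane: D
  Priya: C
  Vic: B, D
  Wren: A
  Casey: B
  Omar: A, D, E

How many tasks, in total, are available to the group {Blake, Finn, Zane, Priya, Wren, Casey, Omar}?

The union of neighbours of {Blake, Finn, Zane, Priya, Wren, Casey, Omar} is {A, B, C, D, E, F}, which has 6 elements.
Since |N(S)| = 6 < |S| = 7, Hall's condition fails for this subset.

6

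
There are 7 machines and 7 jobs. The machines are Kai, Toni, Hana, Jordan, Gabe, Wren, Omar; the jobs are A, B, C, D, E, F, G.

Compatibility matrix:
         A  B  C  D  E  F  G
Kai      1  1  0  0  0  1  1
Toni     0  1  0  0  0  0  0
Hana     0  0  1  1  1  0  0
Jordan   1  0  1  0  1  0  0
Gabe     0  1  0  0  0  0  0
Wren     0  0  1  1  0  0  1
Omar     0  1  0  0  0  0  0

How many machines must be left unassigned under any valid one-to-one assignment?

One maximum matching: Kai→F, Toni→B, Hana→C, Jordan→E, Wren→G.
The set {Toni, Gabe, Omar} has only 1 neighbour ({B}), so by Hall's theorem at most 5 of the 7 machines can be matched.
That matches 5 of the 7, leaving 2 unmatched; no matching can do better.

2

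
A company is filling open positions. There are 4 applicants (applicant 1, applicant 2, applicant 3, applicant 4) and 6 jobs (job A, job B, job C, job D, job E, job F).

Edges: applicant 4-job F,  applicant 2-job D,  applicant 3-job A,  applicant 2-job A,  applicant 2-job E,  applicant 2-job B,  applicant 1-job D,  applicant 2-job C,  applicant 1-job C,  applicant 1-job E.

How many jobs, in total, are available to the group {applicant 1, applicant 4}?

The union of neighbours of {applicant 1, applicant 4} is {job C, job D, job E, job F}, which has 4 elements.
Since |N(S)| = 4 ≥ |S| = 2, Hall's condition holds for this subset.

4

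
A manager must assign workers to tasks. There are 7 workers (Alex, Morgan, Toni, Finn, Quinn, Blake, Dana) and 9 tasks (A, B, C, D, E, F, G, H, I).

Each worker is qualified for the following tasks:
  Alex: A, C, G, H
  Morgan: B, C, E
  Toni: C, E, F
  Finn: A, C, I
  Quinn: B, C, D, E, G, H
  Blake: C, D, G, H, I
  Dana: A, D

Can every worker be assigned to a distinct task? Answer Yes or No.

One maximum matching: Alex-H, Morgan-B, Toni-C, Finn-A, Quinn-E, Blake-G, Dana-D.
All 7 workers are covered.

Yes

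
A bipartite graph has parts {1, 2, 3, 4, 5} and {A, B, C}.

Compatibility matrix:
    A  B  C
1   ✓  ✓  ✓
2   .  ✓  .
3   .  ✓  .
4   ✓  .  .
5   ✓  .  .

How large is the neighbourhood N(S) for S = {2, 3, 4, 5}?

2

The union of neighbours of {2, 3, 4, 5} is {A, B}, which has 2 elements.
Since |N(S)| = 2 < |S| = 4, Hall's condition fails for this subset.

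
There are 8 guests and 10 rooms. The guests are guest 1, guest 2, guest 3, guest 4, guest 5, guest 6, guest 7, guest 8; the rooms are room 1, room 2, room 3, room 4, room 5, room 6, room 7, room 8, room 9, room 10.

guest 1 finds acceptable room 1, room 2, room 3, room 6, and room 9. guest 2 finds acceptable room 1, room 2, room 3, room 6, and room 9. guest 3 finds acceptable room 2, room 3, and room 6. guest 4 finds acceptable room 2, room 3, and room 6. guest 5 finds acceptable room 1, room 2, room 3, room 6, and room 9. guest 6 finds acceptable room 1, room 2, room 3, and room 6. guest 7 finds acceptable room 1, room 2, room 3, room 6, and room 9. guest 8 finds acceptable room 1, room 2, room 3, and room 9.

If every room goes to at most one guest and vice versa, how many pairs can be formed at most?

A valid assignment of size 5: guest 1–room 1, guest 2–room 9, guest 3–room 6, guest 4–room 3, guest 5–room 2.
The set {guest 1, guest 2, guest 3, guest 4, guest 5, guest 6, guest 7, guest 8} has only 5 neighbours ({room 1, room 2, room 3, room 6, room 9}), so by Hall's theorem at most 5 of the 8 guests can be matched.

5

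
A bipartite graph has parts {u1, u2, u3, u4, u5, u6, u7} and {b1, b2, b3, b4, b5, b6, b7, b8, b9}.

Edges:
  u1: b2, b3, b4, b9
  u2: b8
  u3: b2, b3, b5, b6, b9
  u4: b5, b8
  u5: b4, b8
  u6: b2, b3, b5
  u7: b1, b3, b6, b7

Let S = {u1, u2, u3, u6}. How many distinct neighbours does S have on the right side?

7

The union of neighbours of {u1, u2, u3, u6} is {b2, b3, b4, b5, b6, b8, b9}, which has 7 elements.
Since |N(S)| = 7 ≥ |S| = 4, Hall's condition holds for this subset.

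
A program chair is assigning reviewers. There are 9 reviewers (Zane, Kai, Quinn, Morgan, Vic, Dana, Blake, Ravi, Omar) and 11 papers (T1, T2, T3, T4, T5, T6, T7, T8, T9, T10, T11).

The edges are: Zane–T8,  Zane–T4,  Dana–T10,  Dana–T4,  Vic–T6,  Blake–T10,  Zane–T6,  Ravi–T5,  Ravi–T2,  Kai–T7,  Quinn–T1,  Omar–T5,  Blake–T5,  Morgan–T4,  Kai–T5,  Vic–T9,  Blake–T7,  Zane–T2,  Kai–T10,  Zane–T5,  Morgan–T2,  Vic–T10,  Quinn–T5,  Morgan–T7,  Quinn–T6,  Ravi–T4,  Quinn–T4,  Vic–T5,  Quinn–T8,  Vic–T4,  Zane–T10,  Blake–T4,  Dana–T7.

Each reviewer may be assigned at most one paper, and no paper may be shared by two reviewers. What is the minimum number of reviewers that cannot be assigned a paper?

1

For example, pair Zane→T6, Kai→T10, Quinn→T8, Morgan→T2, Vic→T9, Dana→T4, Blake→T7, Ravi→T5.
The set {Kai, Morgan, Dana, Blake, Ravi, Omar} has only 5 neighbours ({T10, T2, T4, T5, T7}), so by Hall's theorem at most 8 of the 9 reviewers can be matched.
That matches 8 of the 9, leaving 1 unmatched; no matching can do better.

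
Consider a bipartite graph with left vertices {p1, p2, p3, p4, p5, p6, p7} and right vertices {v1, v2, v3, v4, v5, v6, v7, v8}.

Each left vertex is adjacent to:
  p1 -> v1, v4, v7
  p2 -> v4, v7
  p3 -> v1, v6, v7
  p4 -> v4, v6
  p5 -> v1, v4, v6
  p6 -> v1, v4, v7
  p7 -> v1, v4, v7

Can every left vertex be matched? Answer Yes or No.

No

The set {p1, p2, p3, p4, p5, p6, p7} has only 4 neighbours ({v1, v4, v6, v7}), so by Hall's theorem at most 4 of the 7 left vertices can be matched.
Hence no matching covers every left vertex.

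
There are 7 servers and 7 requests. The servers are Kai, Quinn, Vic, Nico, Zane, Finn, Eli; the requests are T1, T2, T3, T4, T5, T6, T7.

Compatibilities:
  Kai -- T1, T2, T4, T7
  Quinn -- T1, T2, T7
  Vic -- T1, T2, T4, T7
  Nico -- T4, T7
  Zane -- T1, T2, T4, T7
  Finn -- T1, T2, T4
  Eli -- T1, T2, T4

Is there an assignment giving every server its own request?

No

The set {Kai, Quinn, Vic, Nico, Zane, Finn, Eli} has only 4 neighbours ({T1, T2, T4, T7}), so by Hall's theorem at most 4 of the 7 servers can be matched.
Hence no matching covers every server.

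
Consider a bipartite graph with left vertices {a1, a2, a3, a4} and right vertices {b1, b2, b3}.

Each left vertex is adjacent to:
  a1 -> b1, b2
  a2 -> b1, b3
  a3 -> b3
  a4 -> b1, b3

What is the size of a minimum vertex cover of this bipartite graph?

3

{a1, b1, b3} is a vertex cover of size 3: every edge has an endpoint in this set.
No smaller cover exists because a1–b2, a2–b1, a3–b3 is a matching of size 3, and a cover must include an endpoint of each of these disjoint edges (König's theorem).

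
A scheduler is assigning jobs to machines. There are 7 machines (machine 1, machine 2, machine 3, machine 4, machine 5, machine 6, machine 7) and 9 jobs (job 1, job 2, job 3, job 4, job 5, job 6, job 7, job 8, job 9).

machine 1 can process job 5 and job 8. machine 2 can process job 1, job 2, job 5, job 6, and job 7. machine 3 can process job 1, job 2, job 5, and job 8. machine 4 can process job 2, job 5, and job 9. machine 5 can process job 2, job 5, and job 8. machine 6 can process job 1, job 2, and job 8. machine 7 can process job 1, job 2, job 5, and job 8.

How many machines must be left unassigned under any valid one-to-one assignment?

A valid assignment of size 6: machine 1→job 8, machine 2→job 7, machine 3→job 1, machine 4→job 9, machine 5→job 5, machine 6→job 2.
The set {machine 1, machine 3, machine 5, machine 6, machine 7} has only 4 neighbours ({job 1, job 2, job 5, job 8}), so by Hall's theorem at most 6 of the 7 machines can be matched.
That matches 6 of the 7, leaving 1 unmatched; no matching can do better.

1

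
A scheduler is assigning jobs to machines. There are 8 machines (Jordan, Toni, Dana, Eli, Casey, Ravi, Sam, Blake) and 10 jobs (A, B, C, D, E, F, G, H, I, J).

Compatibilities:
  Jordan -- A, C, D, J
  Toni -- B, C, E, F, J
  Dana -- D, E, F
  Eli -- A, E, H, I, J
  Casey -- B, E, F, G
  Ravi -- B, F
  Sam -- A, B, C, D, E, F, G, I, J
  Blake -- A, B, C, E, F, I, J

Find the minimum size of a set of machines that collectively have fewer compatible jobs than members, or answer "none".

A matching saturating every machine exists, for instance Jordan→C, Toni→E, Dana→D, Eli→A, Casey→B, Ravi→F, Sam→G, Blake→J.
By Hall's marriage theorem, this means |N(S)| ≥ |S| for every subset S, so no violating subset exists.

none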